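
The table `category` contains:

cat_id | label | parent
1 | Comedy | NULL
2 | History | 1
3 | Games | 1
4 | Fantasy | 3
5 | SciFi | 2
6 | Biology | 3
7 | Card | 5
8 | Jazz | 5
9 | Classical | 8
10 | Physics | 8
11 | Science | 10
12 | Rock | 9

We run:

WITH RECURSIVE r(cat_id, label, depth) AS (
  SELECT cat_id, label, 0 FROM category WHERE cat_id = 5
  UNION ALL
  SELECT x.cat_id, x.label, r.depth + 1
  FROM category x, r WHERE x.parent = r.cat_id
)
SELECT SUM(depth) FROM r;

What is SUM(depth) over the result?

Base: cat_id=5 (SciFi) at depth 0.
Iteration 1: rows with parent in {5} -> Card (id 7, depth 1), Jazz (id 8, depth 1).
Iteration 2: rows with parent in {7,8} -> Classical (id 9, depth 2), Physics (id 10, depth 2).
Iteration 3: rows with parent in {9,10} -> Science (id 11, depth 3), Rock (id 12, depth 3).
Iteration 4: no rows with parent in {11,12}; recursion stops.
SUM(depth) = 0 + 1 + 1 + 2 + 2 + 3 + 3 = 12.

12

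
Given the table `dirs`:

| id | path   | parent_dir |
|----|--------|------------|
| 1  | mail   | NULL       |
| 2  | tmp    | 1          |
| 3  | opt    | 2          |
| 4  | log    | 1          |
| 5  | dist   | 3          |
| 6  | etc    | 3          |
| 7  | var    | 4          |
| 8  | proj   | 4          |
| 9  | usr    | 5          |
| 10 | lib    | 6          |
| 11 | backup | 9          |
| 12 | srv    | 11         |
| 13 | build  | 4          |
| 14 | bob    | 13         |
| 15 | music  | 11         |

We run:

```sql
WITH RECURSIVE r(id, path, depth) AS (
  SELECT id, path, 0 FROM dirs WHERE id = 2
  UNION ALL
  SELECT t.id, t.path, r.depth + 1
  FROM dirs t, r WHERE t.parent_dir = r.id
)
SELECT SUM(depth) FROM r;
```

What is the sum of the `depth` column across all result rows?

Base: id=2 (tmp) at depth 0.
Iteration 1: rows with parent_dir in {2} -> opt (id 3, depth 1).
Iteration 2: rows with parent_dir in {3} -> dist (id 5, depth 2), etc (id 6, depth 2).
Iteration 3: rows with parent_dir in {5,6} -> usr (id 9, depth 3), lib (id 10, depth 3).
Iteration 4: rows with parent_dir in {9,10} -> backup (id 11, depth 4).
Iteration 5: rows with parent_dir in {11} -> srv (id 12, depth 5), music (id 15, depth 5).
Iteration 6: no rows with parent_dir in {12,15}; recursion stops.
SUM(depth) = 0 + 1 + 2 + 2 + 3 + 3 + 4 + 5 + 5 = 25.

25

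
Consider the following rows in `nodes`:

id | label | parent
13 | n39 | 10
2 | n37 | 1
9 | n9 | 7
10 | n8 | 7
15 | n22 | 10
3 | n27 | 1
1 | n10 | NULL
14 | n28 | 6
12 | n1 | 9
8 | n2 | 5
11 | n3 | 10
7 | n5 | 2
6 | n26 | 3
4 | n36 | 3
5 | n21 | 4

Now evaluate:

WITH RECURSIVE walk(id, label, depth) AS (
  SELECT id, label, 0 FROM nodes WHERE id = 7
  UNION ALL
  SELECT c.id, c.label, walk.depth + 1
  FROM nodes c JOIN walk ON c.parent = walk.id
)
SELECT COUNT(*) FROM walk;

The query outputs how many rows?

7

Base: id=7 (n5) at depth 0.
Iteration 1: rows with parent in {7} -> n9 (id 9, depth 1), n8 (id 10, depth 1).
Iteration 2: rows with parent in {9,10} -> n3 (id 11, depth 2), n1 (id 12, depth 2), n39 (id 13, depth 2), n22 (id 15, depth 2).
Iteration 3: no rows with parent in {11,12,13,15}; recursion stops.
Total rows emitted: 7.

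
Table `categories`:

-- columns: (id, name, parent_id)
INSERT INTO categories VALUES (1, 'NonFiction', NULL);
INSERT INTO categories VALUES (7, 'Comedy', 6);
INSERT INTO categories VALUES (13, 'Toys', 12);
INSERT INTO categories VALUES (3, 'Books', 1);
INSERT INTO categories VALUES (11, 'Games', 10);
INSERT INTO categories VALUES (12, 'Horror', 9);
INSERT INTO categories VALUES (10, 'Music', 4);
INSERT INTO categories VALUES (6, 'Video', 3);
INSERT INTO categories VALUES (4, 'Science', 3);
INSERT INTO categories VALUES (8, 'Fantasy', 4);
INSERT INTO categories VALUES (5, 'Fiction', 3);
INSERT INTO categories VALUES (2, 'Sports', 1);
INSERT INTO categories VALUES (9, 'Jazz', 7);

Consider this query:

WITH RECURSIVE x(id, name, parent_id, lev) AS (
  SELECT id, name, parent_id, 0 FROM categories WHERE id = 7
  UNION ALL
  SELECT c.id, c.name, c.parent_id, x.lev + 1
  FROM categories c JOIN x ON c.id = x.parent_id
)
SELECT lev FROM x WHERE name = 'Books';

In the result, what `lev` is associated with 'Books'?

Base: id=7 (Comedy), parent_id=6, lev 0.
Iteration 1: join on id=6 -> Video (id 6, parent_id=3, lev 1).
Iteration 2: join on id=3 -> Books (id 3, parent_id=1, lev 2).
Iteration 3: join on id=1 -> NonFiction (id 1, parent_id=NULL, lev 3).
Iteration 4: parent_id is NULL; no match; recursion stops.

2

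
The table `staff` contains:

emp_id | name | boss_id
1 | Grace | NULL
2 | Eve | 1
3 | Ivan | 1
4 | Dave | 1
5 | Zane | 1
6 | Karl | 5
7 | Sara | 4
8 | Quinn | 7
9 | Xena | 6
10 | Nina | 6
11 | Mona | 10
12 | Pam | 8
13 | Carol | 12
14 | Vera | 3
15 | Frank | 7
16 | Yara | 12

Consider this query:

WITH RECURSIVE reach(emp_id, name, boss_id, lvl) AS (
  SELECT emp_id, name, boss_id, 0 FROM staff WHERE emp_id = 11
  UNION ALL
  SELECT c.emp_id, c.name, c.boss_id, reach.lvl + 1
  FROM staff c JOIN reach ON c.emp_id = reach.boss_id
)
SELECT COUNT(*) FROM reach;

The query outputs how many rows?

5

Base: emp_id=11 (Mona), boss_id=10, lvl 0.
Iteration 1: join on emp_id=10 -> Nina (id 10, boss_id=6, lvl 1).
Iteration 2: join on emp_id=6 -> Karl (id 6, boss_id=5, lvl 2).
Iteration 3: join on emp_id=5 -> Zane (id 5, boss_id=1, lvl 3).
Iteration 4: join on emp_id=1 -> Grace (id 1, boss_id=NULL, lvl 4).
Iteration 5: boss_id is NULL; no match; recursion stops.
Total rows emitted: 5.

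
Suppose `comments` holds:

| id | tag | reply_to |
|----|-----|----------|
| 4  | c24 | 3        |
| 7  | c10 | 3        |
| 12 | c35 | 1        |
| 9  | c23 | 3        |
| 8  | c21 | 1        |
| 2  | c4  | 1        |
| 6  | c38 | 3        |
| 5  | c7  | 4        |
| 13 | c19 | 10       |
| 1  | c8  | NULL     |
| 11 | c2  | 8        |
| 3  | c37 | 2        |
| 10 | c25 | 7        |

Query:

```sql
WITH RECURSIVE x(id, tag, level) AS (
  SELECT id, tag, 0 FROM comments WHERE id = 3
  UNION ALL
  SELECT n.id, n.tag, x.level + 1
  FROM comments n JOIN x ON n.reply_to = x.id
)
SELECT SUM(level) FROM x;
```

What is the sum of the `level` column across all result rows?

Base: id=3 (c37) at level 0.
Iteration 1: rows with reply_to in {3} -> c24 (id 4, level 1), c38 (id 6, level 1), c10 (id 7, level 1), c23 (id 9, level 1).
Iteration 2: rows with reply_to in {4,6,7,9} -> c7 (id 5, level 2), c25 (id 10, level 2).
Iteration 3: rows with reply_to in {5,10} -> c19 (id 13, level 3).
Iteration 4: no rows with reply_to in {13}; recursion stops.
SUM(level) = 0 + 1 + 1 + 1 + 1 + 2 + 2 + 3 = 11.

11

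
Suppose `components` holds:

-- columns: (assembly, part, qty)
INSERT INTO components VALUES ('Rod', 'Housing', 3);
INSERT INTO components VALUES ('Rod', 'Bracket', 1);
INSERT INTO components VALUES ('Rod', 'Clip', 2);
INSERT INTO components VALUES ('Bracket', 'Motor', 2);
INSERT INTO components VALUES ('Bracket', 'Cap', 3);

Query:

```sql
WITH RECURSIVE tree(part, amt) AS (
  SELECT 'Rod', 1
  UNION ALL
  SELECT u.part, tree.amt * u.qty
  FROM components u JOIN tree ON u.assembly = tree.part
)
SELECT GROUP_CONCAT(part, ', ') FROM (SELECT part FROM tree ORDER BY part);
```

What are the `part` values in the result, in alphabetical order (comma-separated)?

Bracket, Cap, Clip, Housing, Motor, Rod

Base: (Rod, amt=1).
Iteration 1: components of {Rod} -> Bracket = 1*1 = 1, Clip = 1*2 = 2, Housing = 1*3 = 3.
Iteration 2: components of {Bracket,Clip,Housing} -> Cap = 1*3 = 3, Motor = 1*2 = 2.
Iteration 3: no further components; recursion stops.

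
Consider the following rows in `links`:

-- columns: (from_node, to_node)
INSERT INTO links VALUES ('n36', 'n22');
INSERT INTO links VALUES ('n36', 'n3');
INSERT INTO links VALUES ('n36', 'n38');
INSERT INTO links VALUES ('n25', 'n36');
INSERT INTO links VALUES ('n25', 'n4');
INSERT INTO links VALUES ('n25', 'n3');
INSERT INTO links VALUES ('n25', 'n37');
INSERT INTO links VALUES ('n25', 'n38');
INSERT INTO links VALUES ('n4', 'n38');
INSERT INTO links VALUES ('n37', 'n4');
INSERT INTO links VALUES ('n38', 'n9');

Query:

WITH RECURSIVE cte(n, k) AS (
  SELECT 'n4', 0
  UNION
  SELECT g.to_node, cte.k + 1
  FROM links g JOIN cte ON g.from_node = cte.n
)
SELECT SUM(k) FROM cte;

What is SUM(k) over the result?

Base: (n4, k=0).
Iteration 1: edges from {n4} -> (n38, k=1).
Iteration 2: edges from {n38} -> (n9, k=2).
Iteration 3: no outgoing edges from {n9}; recursion stops.
SUM(k) = 0 + 1 + 2 = 3.

3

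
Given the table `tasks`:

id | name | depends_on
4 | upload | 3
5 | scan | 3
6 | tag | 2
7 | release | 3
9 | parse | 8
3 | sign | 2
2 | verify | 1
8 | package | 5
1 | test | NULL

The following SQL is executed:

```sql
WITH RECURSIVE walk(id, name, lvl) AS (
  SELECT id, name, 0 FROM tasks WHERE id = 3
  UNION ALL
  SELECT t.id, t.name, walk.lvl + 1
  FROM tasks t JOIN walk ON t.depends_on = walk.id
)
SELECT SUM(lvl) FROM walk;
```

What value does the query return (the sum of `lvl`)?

8

Base: id=3 (sign) at lvl 0.
Iteration 1: rows with depends_on in {3} -> upload (id 4, lvl 1), scan (id 5, lvl 1), release (id 7, lvl 1).
Iteration 2: rows with depends_on in {4,5,7} -> package (id 8, lvl 2).
Iteration 3: rows with depends_on in {8} -> parse (id 9, lvl 3).
Iteration 4: no rows with depends_on in {9}; recursion stops.
SUM(lvl) = 0 + 1 + 1 + 1 + 2 + 3 = 8.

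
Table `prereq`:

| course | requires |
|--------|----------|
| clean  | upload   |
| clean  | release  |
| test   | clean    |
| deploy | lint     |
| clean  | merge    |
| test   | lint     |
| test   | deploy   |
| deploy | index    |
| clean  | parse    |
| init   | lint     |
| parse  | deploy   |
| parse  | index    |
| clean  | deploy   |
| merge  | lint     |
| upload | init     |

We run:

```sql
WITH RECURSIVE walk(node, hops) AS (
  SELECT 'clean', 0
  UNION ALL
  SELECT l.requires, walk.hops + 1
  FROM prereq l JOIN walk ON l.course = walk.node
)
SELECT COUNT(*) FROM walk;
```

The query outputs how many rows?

15

Base: (clean, hops=0).
Iteration 1: edges from {clean} -> (deploy, hops=1), (merge, hops=1), (parse, hops=1), (release, hops=1), (upload, hops=1).
Iteration 2: edges from {deploy,merge,parse,release,upload} -> (deploy, hops=2), (index, hops=2) x2, (init, hops=2), (lint, hops=2) x2. [UNION ALL keeps all 6 new rows, including repeats]
Iteration 3: edges from {deploy,index,init,lint} -> (index, hops=3), (lint, hops=3) x2. [UNION ALL keeps all 3 new rows, including repeats]
Iteration 4: no outgoing edges from {index,lint}; recursion stops.
Total rows emitted: 15.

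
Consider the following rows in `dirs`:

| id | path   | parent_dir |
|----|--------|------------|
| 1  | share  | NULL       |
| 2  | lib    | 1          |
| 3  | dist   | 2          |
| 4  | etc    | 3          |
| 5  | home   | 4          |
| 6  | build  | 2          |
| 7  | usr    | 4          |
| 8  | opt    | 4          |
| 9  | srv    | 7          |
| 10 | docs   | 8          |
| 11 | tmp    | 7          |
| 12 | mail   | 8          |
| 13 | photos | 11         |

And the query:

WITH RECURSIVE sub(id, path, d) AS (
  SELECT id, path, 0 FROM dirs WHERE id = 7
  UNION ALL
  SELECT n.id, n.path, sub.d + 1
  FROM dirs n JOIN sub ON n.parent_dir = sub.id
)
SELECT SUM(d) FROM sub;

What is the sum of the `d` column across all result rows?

4

Base: id=7 (usr) at d 0.
Iteration 1: rows with parent_dir in {7} -> srv (id 9, d 1), tmp (id 11, d 1).
Iteration 2: rows with parent_dir in {9,11} -> photos (id 13, d 2).
Iteration 3: no rows with parent_dir in {13}; recursion stops.
SUM(d) = 0 + 1 + 1 + 2 = 4.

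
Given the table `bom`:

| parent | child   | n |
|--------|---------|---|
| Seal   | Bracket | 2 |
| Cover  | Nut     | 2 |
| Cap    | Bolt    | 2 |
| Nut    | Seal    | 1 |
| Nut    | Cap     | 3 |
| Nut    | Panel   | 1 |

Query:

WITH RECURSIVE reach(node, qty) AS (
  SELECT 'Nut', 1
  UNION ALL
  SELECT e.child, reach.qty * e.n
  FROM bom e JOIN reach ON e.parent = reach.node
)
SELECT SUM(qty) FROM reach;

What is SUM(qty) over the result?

Base: (Nut, qty=1).
Iteration 1: components of {Nut} -> Cap = 1*3 = 3, Panel = 1*1 = 1, Seal = 1*1 = 1.
Iteration 2: components of {Cap,Panel,Seal} -> Bolt = 3*2 = 6, Bracket = 1*2 = 2.
Iteration 3: no further components; recursion stops.
SUM(qty) = 1 + 1 + 1 + 3 + 2 + 6 = 14.

14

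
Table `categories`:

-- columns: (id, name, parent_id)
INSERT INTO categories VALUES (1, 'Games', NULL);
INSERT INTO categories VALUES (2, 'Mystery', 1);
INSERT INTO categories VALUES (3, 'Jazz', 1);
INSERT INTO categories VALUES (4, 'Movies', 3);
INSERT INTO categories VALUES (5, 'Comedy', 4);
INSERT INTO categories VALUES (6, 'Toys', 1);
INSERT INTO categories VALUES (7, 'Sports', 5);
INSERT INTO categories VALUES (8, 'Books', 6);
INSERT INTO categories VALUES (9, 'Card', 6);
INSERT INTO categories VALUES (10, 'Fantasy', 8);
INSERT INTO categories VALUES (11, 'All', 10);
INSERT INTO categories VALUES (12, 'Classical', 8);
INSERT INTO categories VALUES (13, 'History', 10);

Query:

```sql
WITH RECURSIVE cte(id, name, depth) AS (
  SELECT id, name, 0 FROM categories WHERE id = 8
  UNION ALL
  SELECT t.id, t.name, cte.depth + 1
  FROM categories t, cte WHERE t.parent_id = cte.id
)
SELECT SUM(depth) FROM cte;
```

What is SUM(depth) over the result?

6

Base: id=8 (Books) at depth 0.
Iteration 1: rows with parent_id in {8} -> Fantasy (id 10, depth 1), Classical (id 12, depth 1).
Iteration 2: rows with parent_id in {10,12} -> All (id 11, depth 2), History (id 13, depth 2).
Iteration 3: no rows with parent_id in {11,13}; recursion stops.
SUM(depth) = 0 + 1 + 1 + 2 + 2 = 6.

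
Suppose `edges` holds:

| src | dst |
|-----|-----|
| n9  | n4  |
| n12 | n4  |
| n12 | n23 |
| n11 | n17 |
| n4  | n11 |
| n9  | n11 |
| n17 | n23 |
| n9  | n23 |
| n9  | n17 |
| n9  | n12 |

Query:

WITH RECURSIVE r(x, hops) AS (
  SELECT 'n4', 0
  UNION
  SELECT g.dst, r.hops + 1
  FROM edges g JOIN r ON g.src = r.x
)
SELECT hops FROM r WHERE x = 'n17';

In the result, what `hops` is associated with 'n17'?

2

Base: (n4, hops=0).
Iteration 1: edges from {n4} -> (n11, hops=1).
Iteration 2: edges from {n11} -> (n17, hops=2).
Iteration 3: edges from {n17} -> (n23, hops=3).
Iteration 4: no outgoing edges from {n23}; recursion stops.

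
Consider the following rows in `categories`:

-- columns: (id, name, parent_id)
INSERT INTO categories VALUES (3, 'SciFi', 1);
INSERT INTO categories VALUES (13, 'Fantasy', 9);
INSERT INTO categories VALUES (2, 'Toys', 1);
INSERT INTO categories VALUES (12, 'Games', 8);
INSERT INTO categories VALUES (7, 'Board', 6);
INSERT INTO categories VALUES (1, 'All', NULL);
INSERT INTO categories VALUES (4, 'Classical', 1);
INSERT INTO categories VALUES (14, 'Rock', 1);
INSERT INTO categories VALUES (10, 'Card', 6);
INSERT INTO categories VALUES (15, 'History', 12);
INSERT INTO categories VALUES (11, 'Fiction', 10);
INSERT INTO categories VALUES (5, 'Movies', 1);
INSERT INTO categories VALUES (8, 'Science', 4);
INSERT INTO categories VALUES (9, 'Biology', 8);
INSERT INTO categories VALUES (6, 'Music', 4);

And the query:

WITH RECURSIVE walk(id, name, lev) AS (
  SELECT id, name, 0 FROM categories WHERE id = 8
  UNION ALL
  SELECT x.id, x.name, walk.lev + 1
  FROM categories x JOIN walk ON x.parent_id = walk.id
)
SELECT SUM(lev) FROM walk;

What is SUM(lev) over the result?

Base: id=8 (Science) at lev 0.
Iteration 1: rows with parent_id in {8} -> Biology (id 9, lev 1), Games (id 12, lev 1).
Iteration 2: rows with parent_id in {9,12} -> Fantasy (id 13, lev 2), History (id 15, lev 2).
Iteration 3: no rows with parent_id in {13,15}; recursion stops.
SUM(lev) = 0 + 1 + 1 + 2 + 2 = 6.

6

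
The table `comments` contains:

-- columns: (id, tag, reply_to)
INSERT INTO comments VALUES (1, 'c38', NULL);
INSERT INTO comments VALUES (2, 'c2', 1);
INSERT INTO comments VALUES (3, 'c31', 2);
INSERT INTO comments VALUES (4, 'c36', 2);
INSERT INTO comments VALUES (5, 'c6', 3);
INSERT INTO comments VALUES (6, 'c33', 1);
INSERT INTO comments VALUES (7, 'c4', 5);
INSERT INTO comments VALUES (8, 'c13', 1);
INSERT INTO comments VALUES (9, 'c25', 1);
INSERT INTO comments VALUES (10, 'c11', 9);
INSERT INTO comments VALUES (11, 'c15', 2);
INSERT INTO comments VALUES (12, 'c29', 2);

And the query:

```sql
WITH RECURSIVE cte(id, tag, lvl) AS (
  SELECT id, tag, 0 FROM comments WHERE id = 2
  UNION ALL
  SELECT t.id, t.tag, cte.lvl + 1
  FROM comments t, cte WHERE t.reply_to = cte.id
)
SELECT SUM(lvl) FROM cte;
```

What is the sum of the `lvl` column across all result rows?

9

Base: id=2 (c2) at lvl 0.
Iteration 1: rows with reply_to in {2} -> c31 (id 3, lvl 1), c36 (id 4, lvl 1), c15 (id 11, lvl 1), c29 (id 12, lvl 1).
Iteration 2: rows with reply_to in {3,4,11,12} -> c6 (id 5, lvl 2).
Iteration 3: rows with reply_to in {5} -> c4 (id 7, lvl 3).
Iteration 4: no rows with reply_to in {7}; recursion stops.
SUM(lvl) = 0 + 1 + 1 + 1 + 1 + 2 + 3 = 9.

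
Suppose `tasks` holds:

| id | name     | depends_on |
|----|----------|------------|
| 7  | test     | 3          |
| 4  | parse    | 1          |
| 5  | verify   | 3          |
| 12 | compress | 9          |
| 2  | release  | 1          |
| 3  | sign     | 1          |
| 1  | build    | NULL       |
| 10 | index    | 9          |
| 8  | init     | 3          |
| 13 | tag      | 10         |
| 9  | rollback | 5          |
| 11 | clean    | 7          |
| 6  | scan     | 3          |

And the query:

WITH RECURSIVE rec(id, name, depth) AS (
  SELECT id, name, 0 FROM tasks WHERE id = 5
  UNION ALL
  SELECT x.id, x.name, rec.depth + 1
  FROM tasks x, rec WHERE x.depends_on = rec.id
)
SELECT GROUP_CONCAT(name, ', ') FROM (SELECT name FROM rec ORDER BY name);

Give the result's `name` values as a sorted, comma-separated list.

compress, index, rollback, tag, verify

Base: id=5 (verify) at depth 0.
Iteration 1: rows with depends_on in {5} -> rollback (id 9, depth 1).
Iteration 2: rows with depends_on in {9} -> index (id 10, depth 2), compress (id 12, depth 2).
Iteration 3: rows with depends_on in {10,12} -> tag (id 13, depth 3).
Iteration 4: no rows with depends_on in {13}; recursion stops.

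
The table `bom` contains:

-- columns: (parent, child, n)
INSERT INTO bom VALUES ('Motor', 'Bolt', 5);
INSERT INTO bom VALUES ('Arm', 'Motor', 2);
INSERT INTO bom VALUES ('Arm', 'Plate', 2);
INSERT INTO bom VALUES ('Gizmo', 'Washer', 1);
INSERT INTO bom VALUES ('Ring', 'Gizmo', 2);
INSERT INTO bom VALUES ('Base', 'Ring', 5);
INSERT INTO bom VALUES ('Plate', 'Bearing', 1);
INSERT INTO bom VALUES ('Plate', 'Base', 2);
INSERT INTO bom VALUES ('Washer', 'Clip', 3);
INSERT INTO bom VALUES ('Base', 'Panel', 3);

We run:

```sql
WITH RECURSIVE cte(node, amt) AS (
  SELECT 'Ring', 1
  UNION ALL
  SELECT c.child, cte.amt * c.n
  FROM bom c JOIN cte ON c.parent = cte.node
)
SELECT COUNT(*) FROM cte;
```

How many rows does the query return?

4

Base: (Ring, amt=1).
Iteration 1: components of {Ring} -> Gizmo = 1*2 = 2.
Iteration 2: components of {Gizmo} -> Washer = 2*1 = 2.
Iteration 3: components of {Washer} -> Clip = 2*3 = 6.
Iteration 4: no further components; recursion stops.
Total rows emitted: 4.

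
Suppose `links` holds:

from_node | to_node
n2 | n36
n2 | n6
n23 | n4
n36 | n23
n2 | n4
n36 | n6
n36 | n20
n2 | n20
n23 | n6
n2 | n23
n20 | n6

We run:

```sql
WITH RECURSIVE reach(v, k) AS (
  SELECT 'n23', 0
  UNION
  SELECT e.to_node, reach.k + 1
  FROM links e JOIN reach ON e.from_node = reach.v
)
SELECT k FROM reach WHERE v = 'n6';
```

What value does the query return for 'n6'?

Base: (n23, k=0).
Iteration 1: edges from {n23} -> (n4, k=1), (n6, k=1).
Iteration 2: no outgoing edges from {n4,n6}; recursion stops.

1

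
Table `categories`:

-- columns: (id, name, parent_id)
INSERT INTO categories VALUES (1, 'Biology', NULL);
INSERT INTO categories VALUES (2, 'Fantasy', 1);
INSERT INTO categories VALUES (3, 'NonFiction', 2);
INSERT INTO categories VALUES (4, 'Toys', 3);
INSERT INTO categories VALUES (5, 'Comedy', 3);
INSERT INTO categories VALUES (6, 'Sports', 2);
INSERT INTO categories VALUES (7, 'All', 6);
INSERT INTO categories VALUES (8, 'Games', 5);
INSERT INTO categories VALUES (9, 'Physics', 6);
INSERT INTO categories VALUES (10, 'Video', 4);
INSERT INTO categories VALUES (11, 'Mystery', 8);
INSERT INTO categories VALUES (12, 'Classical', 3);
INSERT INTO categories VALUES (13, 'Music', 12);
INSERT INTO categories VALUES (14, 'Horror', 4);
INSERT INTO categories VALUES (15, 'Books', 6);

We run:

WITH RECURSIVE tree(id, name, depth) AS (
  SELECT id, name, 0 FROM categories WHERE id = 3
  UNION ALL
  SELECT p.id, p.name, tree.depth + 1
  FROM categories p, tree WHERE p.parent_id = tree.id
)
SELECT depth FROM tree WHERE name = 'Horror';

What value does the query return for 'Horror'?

2

Base: id=3 (NonFiction) at depth 0.
Iteration 1: rows with parent_id in {3} -> Toys (id 4, depth 1), Comedy (id 5, depth 1), Classical (id 12, depth 1).
Iteration 2: rows with parent_id in {4,5,12} -> Games (id 8, depth 2), Video (id 10, depth 2), Music (id 13, depth 2), Horror (id 14, depth 2).
Iteration 3: rows with parent_id in {8,10,13,14} -> Mystery (id 11, depth 3).
Iteration 4: no rows with parent_id in {11}; recursion stops.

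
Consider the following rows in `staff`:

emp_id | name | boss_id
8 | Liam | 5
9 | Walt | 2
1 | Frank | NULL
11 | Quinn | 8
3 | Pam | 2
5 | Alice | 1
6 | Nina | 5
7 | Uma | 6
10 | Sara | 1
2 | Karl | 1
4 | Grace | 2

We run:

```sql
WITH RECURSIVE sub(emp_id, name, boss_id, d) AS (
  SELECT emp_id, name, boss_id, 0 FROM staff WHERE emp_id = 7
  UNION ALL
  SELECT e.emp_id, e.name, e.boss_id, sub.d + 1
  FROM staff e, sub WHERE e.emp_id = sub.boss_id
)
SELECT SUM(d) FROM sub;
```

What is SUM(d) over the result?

Base: emp_id=7 (Uma), boss_id=6, d 0.
Iteration 1: join on emp_id=6 -> Nina (id 6, boss_id=5, d 1).
Iteration 2: join on emp_id=5 -> Alice (id 5, boss_id=1, d 2).
Iteration 3: join on emp_id=1 -> Frank (id 1, boss_id=NULL, d 3).
Iteration 4: boss_id is NULL; no match; recursion stops.
SUM(d) = 0 + 1 + 2 + 3 = 6.

6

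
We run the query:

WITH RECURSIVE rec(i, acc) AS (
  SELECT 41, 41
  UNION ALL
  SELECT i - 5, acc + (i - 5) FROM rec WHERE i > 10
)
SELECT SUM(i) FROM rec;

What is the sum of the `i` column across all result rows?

188

Base: i=41, acc=41.
Iteration 1: 41 > 10 holds -> i = 41 - 5 = 36, acc = 41 + 36 = 77.
Iteration 2: 36 > 10 holds -> i = 36 - 5 = 31, acc = 77 + 31 = 108.
Iteration 3: 31 > 10 holds -> i = 31 - 5 = 26, acc = 108 + 26 = 134.
Iteration 4: 26 > 10 holds -> i = 26 - 5 = 21, acc = 134 + 21 = 155.
Iteration 5: 21 > 10 holds -> i = 21 - 5 = 16, acc = 155 + 16 = 171.
Iteration 6: 16 > 10 holds -> i = 16 - 5 = 11, acc = 171 + 11 = 182.
Iteration 7: 11 > 10 holds -> i = 11 - 5 = 6, acc = 182 + 6 = 188.
Iteration 8: 6 > 10 fails; recursion stops.
SUM(i) = 41 + 36 + 31 + 26 + 21 + 16 + 11 + 6 = 188.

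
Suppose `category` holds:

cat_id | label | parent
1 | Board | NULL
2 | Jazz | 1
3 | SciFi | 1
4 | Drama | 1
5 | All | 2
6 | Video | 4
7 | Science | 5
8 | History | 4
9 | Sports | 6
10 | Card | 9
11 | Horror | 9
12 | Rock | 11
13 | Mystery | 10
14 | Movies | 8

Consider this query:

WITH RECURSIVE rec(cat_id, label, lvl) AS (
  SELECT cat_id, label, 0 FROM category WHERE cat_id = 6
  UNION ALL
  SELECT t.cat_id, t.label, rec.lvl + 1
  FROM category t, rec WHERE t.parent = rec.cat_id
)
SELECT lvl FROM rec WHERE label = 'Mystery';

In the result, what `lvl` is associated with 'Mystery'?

3

Base: cat_id=6 (Video) at lvl 0.
Iteration 1: rows with parent in {6} -> Sports (id 9, lvl 1).
Iteration 2: rows with parent in {9} -> Card (id 10, lvl 2), Horror (id 11, lvl 2).
Iteration 3: rows with parent in {10,11} -> Rock (id 12, lvl 3), Mystery (id 13, lvl 3).
Iteration 4: no rows with parent in {12,13}; recursion stops.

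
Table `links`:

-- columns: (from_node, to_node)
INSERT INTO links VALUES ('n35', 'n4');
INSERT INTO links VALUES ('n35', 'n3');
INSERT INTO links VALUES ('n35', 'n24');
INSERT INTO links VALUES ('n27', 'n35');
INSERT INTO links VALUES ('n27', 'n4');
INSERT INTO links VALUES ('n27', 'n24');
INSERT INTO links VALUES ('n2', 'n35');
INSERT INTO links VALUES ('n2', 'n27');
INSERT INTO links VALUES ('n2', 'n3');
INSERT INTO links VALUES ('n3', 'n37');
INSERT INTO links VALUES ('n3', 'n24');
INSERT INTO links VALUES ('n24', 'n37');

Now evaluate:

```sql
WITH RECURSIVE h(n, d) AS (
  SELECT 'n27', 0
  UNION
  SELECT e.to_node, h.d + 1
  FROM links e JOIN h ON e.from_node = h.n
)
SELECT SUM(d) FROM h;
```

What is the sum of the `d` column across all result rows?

Base: (n27, d=0).
Iteration 1: edges from {n27} -> (n24, d=1), (n35, d=1), (n4, d=1).
Iteration 2: edges from {n24,n35,n4} -> (n24, d=2), (n3, d=2), (n37, d=2), (n4, d=2).
Iteration 3: edges from {n24,n3,n37,n4} -> (n24, d=3), (n37, d=3). [UNION drops 1 duplicate row(s)]
Iteration 4: edges from {n24,n37} -> (n37, d=4).
Iteration 5: no outgoing edges from {n37}; recursion stops.
SUM(d) = 0 + 1 + 1 + 1 + 2 + 2 + 2 + 2 + 3 + 3 + 4 = 21.

21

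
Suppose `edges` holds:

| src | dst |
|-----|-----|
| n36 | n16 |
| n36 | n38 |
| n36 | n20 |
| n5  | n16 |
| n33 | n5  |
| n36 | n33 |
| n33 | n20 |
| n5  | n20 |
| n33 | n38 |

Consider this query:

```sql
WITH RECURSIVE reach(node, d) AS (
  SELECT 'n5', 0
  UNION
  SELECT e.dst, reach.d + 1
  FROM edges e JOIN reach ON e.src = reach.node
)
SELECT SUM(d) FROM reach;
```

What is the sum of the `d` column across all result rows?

2

Base: (n5, d=0).
Iteration 1: edges from {n5} -> (n16, d=1), (n20, d=1).
Iteration 2: no outgoing edges from {n16,n20}; recursion stops.
SUM(d) = 0 + 1 + 1 = 2.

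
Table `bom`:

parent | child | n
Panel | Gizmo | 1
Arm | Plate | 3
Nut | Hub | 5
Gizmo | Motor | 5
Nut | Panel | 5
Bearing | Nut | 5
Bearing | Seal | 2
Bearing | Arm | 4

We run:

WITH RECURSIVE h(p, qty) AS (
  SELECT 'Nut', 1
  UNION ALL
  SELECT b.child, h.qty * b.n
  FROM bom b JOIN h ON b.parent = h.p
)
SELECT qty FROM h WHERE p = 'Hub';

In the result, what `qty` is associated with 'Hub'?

5

Base: (Nut, qty=1).
Iteration 1: components of {Nut} -> Hub = 1*5 = 5, Panel = 1*5 = 5.
Iteration 2: components of {Hub,Panel} -> Gizmo = 5*1 = 5.
Iteration 3: components of {Gizmo} -> Motor = 5*5 = 25.
Iteration 4: no further components; recursion stops.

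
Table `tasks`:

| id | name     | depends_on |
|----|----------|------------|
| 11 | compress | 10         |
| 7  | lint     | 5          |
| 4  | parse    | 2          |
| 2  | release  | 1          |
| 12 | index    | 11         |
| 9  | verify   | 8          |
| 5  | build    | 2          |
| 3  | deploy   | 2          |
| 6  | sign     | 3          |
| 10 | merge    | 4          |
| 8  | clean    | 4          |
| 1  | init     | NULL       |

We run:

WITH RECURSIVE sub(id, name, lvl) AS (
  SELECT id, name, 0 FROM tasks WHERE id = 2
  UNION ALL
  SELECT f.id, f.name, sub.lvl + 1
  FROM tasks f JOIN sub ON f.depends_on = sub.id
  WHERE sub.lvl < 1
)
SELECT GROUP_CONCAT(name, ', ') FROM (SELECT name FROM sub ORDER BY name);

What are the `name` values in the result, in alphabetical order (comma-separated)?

Base: id=2 (release) at lvl 0.
Iteration 1: rows with depends_on in {2} -> deploy (id 3, lvl 1), parse (id 4, lvl 1), build (id 5, lvl 1).
Iteration 2: lvl < 1 fails for all current rows; recursion stops.

build, deploy, parse, release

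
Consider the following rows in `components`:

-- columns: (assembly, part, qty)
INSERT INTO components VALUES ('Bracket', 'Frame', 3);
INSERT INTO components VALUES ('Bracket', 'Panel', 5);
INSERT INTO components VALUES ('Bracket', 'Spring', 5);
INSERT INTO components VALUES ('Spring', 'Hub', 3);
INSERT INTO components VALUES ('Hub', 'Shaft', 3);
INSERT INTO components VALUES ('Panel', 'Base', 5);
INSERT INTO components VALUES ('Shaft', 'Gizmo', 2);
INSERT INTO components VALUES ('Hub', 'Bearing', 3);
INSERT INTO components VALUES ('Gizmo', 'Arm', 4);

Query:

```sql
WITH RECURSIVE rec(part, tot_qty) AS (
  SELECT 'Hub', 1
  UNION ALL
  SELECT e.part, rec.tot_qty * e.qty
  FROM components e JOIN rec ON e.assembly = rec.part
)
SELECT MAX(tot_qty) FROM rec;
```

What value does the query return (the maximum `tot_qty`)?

24

Base: (Hub, tot_qty=1).
Iteration 1: components of {Hub} -> Bearing = 1*3 = 3, Shaft = 1*3 = 3.
Iteration 2: components of {Bearing,Shaft} -> Gizmo = 3*2 = 6.
Iteration 3: components of {Gizmo} -> Arm = 6*4 = 24.
Iteration 4: no further components; recursion stops.
tot_qty values: 1, 3, 3, 6, 24; the maximum is 24.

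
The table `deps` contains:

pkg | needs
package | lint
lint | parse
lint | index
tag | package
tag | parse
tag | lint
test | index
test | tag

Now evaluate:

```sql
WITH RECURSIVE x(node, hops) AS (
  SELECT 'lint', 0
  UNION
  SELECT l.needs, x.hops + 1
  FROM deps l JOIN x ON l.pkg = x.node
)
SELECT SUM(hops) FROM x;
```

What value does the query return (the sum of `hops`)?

2

Base: (lint, hops=0).
Iteration 1: edges from {lint} -> (index, hops=1), (parse, hops=1).
Iteration 2: no outgoing edges from {index,parse}; recursion stops.
SUM(hops) = 0 + 1 + 1 = 2.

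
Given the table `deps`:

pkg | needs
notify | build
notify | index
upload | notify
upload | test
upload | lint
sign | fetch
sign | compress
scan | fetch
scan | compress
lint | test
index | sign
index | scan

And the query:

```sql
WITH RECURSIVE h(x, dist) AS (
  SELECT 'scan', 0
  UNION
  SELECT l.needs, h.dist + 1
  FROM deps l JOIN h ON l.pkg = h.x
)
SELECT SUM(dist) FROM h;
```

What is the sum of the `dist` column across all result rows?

Base: (scan, dist=0).
Iteration 1: edges from {scan} -> (compress, dist=1), (fetch, dist=1).
Iteration 2: no outgoing edges from {compress,fetch}; recursion stops.
SUM(dist) = 0 + 1 + 1 = 2.

2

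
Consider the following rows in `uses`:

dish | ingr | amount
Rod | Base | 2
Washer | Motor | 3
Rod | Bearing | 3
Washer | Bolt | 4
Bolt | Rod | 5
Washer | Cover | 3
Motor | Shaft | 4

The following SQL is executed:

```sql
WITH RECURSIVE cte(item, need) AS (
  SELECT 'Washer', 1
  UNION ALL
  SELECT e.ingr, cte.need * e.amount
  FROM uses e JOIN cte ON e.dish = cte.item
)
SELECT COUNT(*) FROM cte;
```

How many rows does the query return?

8

Base: (Washer, need=1).
Iteration 1: components of {Washer} -> Bolt = 1*4 = 4, Cover = 1*3 = 3, Motor = 1*3 = 3.
Iteration 2: components of {Bolt,Cover,Motor} -> Rod = 4*5 = 20, Shaft = 3*4 = 12.
Iteration 3: components of {Rod,Shaft} -> Base = 20*2 = 40, Bearing = 20*3 = 60.
Iteration 4: no further components; recursion stops.
Total rows emitted: 8.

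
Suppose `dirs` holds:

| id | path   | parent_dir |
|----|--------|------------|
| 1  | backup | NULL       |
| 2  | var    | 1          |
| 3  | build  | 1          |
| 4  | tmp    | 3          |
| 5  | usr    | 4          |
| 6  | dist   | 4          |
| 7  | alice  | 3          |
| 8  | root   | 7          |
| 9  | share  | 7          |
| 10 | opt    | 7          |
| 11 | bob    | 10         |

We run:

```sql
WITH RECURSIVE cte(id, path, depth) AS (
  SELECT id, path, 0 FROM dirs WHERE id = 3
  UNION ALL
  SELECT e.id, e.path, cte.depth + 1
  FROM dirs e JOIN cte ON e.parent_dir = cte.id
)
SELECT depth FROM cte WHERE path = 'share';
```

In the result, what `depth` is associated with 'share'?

2

Base: id=3 (build) at depth 0.
Iteration 1: rows with parent_dir in {3} -> tmp (id 4, depth 1), alice (id 7, depth 1).
Iteration 2: rows with parent_dir in {4,7} -> usr (id 5, depth 2), dist (id 6, depth 2), root (id 8, depth 2), share (id 9, depth 2), opt (id 10, depth 2).
Iteration 3: rows with parent_dir in {5,6,8,9,10} -> bob (id 11, depth 3).
Iteration 4: no rows with parent_dir in {11}; recursion stops.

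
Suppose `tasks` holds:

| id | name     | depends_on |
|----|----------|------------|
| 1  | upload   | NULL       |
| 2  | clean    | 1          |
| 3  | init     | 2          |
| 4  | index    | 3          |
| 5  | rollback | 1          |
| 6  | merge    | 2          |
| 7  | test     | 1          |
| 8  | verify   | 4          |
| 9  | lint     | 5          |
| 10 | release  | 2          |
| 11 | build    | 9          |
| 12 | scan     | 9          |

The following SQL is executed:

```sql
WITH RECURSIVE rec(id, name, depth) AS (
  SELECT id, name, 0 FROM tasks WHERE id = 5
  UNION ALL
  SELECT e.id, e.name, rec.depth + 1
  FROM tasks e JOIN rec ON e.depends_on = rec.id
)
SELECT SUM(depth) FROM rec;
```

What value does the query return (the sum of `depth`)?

Base: id=5 (rollback) at depth 0.
Iteration 1: rows with depends_on in {5} -> lint (id 9, depth 1).
Iteration 2: rows with depends_on in {9} -> build (id 11, depth 2), scan (id 12, depth 2).
Iteration 3: no rows with depends_on in {11,12}; recursion stops.
SUM(depth) = 0 + 1 + 2 + 2 = 5.

5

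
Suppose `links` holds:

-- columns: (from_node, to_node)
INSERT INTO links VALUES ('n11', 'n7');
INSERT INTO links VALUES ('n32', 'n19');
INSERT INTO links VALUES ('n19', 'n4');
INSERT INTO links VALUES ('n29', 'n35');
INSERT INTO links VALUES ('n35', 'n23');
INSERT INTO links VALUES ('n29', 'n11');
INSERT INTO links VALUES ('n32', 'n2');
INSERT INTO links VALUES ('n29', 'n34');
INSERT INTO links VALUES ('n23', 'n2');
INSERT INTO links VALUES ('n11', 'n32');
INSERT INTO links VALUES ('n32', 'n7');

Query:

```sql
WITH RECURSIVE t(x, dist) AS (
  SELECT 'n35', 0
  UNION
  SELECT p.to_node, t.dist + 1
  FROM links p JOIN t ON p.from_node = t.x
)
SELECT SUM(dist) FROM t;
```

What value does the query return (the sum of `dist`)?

3

Base: (n35, dist=0).
Iteration 1: edges from {n35} -> (n23, dist=1).
Iteration 2: edges from {n23} -> (n2, dist=2).
Iteration 3: no outgoing edges from {n2}; recursion stops.
SUM(dist) = 0 + 1 + 2 = 3.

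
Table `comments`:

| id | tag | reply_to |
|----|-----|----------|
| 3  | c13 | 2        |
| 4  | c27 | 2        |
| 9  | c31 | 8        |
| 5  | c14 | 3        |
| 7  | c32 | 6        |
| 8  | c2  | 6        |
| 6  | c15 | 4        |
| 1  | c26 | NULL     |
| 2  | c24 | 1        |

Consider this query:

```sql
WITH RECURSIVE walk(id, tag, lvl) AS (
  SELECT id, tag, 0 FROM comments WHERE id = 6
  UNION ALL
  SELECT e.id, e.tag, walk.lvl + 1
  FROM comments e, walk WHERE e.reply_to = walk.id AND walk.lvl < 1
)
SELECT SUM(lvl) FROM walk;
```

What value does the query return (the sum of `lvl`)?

2

Base: id=6 (c15) at lvl 0.
Iteration 1: rows with reply_to in {6} -> c32 (id 7, lvl 1), c2 (id 8, lvl 1).
Iteration 2: lvl < 1 fails for all current rows; recursion stops.
SUM(lvl) = 0 + 1 + 1 = 2.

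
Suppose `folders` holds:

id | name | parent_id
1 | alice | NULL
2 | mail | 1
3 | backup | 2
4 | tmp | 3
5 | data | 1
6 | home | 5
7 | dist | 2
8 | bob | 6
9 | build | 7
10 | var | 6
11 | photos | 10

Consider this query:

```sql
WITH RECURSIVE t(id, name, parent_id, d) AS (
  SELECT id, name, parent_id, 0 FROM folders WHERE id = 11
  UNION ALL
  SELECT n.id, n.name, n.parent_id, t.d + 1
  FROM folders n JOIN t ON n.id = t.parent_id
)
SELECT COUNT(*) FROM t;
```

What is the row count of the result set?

Base: id=11 (photos), parent_id=10, d 0.
Iteration 1: join on id=10 -> var (id 10, parent_id=6, d 1).
Iteration 2: join on id=6 -> home (id 6, parent_id=5, d 2).
Iteration 3: join on id=5 -> data (id 5, parent_id=1, d 3).
Iteration 4: join on id=1 -> alice (id 1, parent_id=NULL, d 4).
Iteration 5: parent_id is NULL; no match; recursion stops.
Total rows emitted: 5.

5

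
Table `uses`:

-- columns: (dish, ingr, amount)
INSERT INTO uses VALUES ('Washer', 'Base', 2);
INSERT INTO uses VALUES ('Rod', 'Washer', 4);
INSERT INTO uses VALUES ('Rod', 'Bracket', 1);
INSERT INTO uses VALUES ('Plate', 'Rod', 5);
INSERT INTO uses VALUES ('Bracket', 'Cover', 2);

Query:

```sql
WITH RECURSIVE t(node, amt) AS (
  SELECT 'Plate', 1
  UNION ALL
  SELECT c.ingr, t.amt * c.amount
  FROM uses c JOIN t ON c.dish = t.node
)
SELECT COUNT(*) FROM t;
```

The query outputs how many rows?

Base: (Plate, amt=1).
Iteration 1: components of {Plate} -> Rod = 1*5 = 5.
Iteration 2: components of {Rod} -> Bracket = 5*1 = 5, Washer = 5*4 = 20.
Iteration 3: components of {Bracket,Washer} -> Base = 20*2 = 40, Cover = 5*2 = 10.
Iteration 4: no further components; recursion stops.
Total rows emitted: 6.

6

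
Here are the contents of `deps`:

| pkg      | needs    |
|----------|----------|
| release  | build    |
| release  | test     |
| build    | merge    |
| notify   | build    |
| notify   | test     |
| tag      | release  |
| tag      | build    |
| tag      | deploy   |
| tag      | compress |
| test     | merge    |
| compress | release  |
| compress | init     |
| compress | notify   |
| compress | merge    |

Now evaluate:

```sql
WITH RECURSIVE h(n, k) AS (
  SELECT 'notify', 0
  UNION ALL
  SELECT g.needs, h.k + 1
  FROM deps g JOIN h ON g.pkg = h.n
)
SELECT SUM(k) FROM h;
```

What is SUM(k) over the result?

6

Base: (notify, k=0).
Iteration 1: edges from {notify} -> (build, k=1), (test, k=1).
Iteration 2: edges from {build,test} -> (merge, k=2) x2. [UNION ALL keeps all 2 new rows, including repeats]
Iteration 3: no outgoing edges from {merge}; recursion stops.
SUM(k) = 0 + 1 + 1 + 2 + 2 = 6.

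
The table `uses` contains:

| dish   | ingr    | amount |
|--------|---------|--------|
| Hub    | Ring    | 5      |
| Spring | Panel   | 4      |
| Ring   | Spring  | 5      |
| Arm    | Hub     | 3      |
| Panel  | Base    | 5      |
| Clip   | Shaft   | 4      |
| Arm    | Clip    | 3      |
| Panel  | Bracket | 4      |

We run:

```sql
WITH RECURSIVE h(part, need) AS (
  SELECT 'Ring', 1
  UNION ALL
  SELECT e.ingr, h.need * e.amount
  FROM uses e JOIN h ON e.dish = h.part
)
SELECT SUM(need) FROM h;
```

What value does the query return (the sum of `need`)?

206

Base: (Ring, need=1).
Iteration 1: components of {Ring} -> Spring = 1*5 = 5.
Iteration 2: components of {Spring} -> Panel = 5*4 = 20.
Iteration 3: components of {Panel} -> Base = 20*5 = 100, Bracket = 20*4 = 80.
Iteration 4: no further components; recursion stops.
SUM(need) = 1 + 5 + 20 + 100 + 80 = 206.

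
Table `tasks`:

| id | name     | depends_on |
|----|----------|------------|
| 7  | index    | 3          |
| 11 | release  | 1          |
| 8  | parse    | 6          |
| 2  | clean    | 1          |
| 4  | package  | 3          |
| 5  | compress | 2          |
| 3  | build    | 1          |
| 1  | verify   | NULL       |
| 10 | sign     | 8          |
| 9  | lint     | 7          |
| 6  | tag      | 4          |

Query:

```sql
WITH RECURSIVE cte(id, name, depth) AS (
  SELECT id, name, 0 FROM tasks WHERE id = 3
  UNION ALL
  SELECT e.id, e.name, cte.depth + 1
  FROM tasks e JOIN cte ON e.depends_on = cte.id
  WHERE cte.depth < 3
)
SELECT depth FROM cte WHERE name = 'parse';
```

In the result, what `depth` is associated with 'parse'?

Base: id=3 (build) at depth 0.
Iteration 1: rows with depends_on in {3} -> package (id 4, depth 1), index (id 7, depth 1).
Iteration 2: rows with depends_on in {4,7} -> tag (id 6, depth 2), lint (id 9, depth 2).
Iteration 3: rows with depends_on in {6,9} -> parse (id 8, depth 3).
Iteration 4: depth < 3 fails for all current rows; recursion stops.

3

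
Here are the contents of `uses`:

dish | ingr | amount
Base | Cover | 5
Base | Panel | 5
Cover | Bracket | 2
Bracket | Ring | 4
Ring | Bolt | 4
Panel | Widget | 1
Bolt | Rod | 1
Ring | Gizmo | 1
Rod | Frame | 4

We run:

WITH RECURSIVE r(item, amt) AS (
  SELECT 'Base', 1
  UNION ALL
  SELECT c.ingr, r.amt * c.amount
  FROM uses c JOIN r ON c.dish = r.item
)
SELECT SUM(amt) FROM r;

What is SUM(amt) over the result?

1066

Base: (Base, amt=1).
Iteration 1: components of {Base} -> Cover = 1*5 = 5, Panel = 1*5 = 5.
Iteration 2: components of {Cover,Panel} -> Bracket = 5*2 = 10, Widget = 5*1 = 5.
Iteration 3: components of {Bracket,Widget} -> Ring = 10*4 = 40.
Iteration 4: components of {Ring} -> Bolt = 40*4 = 160, Gizmo = 40*1 = 40.
Iteration 5: components of {Bolt,Gizmo} -> Rod = 160*1 = 160.
Iteration 6: components of {Rod} -> Frame = 160*4 = 640.
Iteration 7: no further components; recursion stops.
SUM(amt) = 1 + 5 + 5 + 10 + 5 + 40 + 160 + 40 + 160 + 640 = 1066.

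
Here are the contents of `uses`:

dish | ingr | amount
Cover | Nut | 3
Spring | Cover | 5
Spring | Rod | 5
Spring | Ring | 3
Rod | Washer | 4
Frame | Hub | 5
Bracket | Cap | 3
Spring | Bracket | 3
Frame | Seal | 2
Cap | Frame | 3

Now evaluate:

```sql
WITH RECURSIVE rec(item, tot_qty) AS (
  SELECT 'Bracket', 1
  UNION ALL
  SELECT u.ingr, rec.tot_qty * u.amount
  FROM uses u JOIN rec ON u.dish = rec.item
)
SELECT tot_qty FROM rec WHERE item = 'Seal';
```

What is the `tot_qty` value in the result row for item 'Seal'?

18

Base: (Bracket, tot_qty=1).
Iteration 1: components of {Bracket} -> Cap = 1*3 = 3.
Iteration 2: components of {Cap} -> Frame = 3*3 = 9.
Iteration 3: components of {Frame} -> Hub = 9*5 = 45, Seal = 9*2 = 18.
Iteration 4: no further components; recursion stops.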